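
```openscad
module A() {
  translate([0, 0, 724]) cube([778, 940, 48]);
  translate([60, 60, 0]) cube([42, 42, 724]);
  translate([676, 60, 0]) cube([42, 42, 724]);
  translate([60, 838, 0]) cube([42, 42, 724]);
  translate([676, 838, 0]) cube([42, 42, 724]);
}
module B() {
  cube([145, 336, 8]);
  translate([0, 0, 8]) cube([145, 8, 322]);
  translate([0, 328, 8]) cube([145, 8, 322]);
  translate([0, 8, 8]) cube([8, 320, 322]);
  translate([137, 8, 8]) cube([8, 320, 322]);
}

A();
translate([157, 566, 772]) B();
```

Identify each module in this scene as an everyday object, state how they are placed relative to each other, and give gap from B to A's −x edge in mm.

A is a table. B is an open box. The open box is on top of the table. The gap from the open box to the table's −x edge is 157 mm.

The open box's min-x is at 157; the table's min-x is 0; gap = 157 mm.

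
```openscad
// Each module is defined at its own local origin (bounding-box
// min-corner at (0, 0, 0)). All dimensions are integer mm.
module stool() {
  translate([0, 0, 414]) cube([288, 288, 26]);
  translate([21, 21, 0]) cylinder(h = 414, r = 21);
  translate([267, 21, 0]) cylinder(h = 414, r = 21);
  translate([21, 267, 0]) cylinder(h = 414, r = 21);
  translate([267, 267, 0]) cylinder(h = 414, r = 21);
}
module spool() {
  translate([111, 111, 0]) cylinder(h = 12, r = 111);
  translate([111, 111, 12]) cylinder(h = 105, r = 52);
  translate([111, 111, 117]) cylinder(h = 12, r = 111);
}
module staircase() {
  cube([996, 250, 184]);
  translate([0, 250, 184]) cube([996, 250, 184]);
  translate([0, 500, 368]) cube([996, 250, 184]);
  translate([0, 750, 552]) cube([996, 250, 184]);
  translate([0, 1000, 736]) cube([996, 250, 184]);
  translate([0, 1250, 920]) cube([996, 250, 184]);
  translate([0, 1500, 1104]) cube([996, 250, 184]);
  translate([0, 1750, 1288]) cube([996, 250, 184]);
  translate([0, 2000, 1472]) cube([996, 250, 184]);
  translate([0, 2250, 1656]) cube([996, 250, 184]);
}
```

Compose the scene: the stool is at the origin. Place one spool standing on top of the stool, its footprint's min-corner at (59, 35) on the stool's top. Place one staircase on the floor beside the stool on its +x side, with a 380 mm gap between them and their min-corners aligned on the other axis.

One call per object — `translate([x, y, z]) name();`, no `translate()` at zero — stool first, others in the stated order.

stool();
translate([59, 35, 440]) spool();
translate([668, 0, 0]) staircase();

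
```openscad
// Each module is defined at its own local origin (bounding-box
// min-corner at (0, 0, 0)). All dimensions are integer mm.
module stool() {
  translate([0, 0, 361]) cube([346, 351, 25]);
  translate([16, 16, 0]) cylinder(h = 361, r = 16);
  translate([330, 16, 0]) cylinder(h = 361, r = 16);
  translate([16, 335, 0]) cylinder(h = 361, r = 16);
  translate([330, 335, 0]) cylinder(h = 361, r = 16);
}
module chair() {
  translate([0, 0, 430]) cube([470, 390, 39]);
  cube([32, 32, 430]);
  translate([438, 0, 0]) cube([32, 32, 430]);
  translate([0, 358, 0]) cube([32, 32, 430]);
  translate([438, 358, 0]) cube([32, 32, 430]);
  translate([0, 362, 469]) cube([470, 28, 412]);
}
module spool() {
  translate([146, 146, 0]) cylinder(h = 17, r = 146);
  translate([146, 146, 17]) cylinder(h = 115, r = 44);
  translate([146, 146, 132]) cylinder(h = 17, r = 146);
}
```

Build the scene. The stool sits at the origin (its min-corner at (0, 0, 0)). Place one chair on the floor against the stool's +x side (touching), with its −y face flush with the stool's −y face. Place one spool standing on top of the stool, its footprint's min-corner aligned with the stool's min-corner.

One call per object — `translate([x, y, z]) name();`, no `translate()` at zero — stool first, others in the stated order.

stool();
translate([346, 0, 0]) chair();
translate([0, 0, 386]) spool();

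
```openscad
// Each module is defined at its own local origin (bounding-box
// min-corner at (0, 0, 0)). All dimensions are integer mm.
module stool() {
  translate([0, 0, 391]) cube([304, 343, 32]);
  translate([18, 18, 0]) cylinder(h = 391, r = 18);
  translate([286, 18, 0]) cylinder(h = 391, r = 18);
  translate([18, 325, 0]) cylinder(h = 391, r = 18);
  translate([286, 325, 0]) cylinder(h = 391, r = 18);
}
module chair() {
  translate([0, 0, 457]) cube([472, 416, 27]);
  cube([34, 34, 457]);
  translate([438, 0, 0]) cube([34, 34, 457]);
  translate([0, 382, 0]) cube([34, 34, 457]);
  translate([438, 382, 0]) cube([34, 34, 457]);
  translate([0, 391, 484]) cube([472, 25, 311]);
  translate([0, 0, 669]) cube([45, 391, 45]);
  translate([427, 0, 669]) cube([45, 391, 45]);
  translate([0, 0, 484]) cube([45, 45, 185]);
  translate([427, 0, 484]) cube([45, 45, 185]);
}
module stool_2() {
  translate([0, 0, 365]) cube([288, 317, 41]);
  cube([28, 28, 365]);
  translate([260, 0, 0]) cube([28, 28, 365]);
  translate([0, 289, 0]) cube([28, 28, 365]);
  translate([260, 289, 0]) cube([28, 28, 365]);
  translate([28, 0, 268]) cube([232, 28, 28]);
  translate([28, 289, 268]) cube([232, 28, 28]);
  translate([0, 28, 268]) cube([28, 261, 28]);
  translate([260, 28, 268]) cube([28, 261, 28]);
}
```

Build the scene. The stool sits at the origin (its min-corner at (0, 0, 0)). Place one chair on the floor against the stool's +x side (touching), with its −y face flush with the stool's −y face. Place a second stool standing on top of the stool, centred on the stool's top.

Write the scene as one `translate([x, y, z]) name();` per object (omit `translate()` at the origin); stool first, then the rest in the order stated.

stool();
translate([304, 0, 0]) chair();
translate([8, 13, 423]) stool_2();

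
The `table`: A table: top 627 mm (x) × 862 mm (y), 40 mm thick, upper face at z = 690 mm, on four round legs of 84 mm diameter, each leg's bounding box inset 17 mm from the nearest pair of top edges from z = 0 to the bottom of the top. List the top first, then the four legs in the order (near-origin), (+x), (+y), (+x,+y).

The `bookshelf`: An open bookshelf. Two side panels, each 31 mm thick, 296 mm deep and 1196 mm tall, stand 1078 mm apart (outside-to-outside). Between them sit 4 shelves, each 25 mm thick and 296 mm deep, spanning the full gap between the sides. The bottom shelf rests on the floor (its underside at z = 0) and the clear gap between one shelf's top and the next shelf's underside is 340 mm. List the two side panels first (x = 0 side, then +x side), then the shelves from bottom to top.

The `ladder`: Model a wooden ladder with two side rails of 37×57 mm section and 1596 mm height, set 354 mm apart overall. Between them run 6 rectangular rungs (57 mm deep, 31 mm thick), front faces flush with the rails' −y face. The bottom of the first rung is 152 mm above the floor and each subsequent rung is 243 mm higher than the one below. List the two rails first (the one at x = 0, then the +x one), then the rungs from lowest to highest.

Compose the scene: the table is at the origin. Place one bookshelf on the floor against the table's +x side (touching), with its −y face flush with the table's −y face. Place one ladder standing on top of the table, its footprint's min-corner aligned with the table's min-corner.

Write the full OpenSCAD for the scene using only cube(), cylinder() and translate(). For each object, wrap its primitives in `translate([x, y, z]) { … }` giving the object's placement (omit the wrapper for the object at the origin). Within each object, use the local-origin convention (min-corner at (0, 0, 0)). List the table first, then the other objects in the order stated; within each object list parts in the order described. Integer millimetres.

translate([0, 0, 650]) cube([627, 862, 40]);
translate([59, 59, 0]) cylinder(h = 650, r = 42);
translate([568, 59, 0]) cylinder(h = 650, r = 42);
translate([59, 803, 0]) cylinder(h = 650, r = 42);
translate([568, 803, 0]) cylinder(h = 650, r = 42);
translate([627, 0, 0]) {
  cube([31, 296, 1196]);
  translate([1047, 0, 0]) cube([31, 296, 1196]);
  translate([31, 0, 0]) cube([1016, 296, 25]);
  translate([31, 0, 365]) cube([1016, 296, 25]);
  translate([31, 0, 730]) cube([1016, 296, 25]);
  translate([31, 0, 1095]) cube([1016, 296, 25]);
}
translate([0, 0, 690]) {
  cube([37, 57, 1596]);
  translate([317, 0, 0]) cube([37, 57, 1596]);
  translate([37, 0, 152]) cube([280, 57, 31]);
  translate([37, 0, 395]) cube([280, 57, 31]);
  translate([37, 0, 638]) cube([280, 57, 31]);
  translate([37, 0, 881]) cube([280, 57, 31]);
  translate([37, 0, 1124]) cube([280, 57, 31]);
  translate([37, 0, 1367]) cube([280, 57, 31]);
}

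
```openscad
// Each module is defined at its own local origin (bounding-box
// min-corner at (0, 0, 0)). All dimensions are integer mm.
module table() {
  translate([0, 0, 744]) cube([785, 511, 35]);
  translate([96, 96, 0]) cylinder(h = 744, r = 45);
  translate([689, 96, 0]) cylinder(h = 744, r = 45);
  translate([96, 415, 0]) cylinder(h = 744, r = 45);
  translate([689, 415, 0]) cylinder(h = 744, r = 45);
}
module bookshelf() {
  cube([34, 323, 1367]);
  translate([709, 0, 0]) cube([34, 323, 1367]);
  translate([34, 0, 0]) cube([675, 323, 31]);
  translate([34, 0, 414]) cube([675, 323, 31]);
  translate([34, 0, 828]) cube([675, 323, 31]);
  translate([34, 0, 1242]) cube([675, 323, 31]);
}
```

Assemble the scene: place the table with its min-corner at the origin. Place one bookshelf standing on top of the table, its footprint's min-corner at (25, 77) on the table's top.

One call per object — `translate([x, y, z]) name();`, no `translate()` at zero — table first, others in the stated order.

table();
translate([25, 77, 779]) bookshelf();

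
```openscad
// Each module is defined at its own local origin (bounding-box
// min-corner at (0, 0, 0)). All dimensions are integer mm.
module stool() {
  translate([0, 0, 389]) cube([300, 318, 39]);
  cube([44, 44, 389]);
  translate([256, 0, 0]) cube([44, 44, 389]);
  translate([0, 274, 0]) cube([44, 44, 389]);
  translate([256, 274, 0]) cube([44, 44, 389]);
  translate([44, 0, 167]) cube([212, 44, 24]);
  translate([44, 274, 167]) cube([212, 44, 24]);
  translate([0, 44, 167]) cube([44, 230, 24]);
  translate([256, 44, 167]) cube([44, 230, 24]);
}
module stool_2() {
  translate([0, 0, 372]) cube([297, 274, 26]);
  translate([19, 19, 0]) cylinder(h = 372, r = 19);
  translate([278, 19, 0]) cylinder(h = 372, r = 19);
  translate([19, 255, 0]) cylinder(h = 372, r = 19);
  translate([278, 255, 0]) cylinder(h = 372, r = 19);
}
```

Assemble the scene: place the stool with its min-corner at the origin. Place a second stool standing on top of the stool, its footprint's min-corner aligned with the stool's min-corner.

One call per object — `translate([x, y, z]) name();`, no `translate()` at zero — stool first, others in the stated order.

stool();
translate([0, 0, 428]) stool_2();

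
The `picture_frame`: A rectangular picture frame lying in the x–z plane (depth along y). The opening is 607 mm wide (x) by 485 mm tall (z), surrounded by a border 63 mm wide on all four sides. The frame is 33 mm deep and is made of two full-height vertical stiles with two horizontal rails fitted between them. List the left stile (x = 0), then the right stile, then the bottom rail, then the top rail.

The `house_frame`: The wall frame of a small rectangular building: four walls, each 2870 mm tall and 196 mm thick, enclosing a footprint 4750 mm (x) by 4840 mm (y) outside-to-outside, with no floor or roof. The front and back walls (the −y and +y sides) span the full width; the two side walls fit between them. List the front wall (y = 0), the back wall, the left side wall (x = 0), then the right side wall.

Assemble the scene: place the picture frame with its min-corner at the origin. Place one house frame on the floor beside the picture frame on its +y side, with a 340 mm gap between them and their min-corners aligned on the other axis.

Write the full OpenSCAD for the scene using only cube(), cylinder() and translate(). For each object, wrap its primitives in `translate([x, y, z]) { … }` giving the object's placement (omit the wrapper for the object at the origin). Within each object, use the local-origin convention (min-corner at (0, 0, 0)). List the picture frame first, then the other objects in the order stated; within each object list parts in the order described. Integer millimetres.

cube([63, 33, 611]);
translate([670, 0, 0]) cube([63, 33, 611]);
translate([63, 0, 0]) cube([607, 33, 63]);
translate([63, 0, 548]) cube([607, 33, 63]);
translate([0, 373, 0]) {
  cube([4750, 196, 2870]);
  translate([0, 4644, 0]) cube([4750, 196, 2870]);
  translate([0, 196, 0]) cube([196, 4448, 2870]);
  translate([4554, 196, 0]) cube([196, 4448, 2870]);
}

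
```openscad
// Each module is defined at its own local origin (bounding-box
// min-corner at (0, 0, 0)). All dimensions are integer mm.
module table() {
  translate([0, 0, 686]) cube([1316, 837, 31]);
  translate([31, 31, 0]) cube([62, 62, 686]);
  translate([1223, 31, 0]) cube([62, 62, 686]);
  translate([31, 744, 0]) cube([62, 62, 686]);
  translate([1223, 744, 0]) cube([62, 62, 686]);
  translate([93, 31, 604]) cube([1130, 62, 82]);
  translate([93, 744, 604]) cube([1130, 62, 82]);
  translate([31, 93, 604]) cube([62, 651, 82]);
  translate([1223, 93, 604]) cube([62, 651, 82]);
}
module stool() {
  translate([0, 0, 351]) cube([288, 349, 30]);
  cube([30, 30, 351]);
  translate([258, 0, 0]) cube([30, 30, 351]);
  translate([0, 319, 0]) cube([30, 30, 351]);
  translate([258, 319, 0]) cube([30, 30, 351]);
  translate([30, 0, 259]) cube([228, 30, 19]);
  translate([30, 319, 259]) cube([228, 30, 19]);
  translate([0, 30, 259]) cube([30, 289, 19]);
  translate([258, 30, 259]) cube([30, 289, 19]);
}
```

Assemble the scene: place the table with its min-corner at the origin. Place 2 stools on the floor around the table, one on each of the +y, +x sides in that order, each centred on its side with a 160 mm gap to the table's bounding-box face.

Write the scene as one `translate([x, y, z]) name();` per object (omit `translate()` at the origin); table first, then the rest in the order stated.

table();
translate([514, 997, 0]) stool();
translate([1476, 244, 0]) stool();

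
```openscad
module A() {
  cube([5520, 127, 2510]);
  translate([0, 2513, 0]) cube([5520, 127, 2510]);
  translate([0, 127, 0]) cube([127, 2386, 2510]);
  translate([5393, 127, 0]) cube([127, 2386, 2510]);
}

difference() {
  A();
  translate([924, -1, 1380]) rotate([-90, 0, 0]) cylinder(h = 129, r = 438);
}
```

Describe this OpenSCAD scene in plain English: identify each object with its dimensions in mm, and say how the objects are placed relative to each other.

A is the wall frame of a small rectangular building: four walls, each 2510 mm tall and 127 mm thick, enclosing a footprint 5520 mm (x) by 2640 mm (y) outside-to-outside, with no floor or roof. The front and back walls (the −y and +y sides) span the full width; the two side walls fit between them.

The house frame has a circular hole of radius 438 mm through its front wall, centred at (x = 924, z = 1380).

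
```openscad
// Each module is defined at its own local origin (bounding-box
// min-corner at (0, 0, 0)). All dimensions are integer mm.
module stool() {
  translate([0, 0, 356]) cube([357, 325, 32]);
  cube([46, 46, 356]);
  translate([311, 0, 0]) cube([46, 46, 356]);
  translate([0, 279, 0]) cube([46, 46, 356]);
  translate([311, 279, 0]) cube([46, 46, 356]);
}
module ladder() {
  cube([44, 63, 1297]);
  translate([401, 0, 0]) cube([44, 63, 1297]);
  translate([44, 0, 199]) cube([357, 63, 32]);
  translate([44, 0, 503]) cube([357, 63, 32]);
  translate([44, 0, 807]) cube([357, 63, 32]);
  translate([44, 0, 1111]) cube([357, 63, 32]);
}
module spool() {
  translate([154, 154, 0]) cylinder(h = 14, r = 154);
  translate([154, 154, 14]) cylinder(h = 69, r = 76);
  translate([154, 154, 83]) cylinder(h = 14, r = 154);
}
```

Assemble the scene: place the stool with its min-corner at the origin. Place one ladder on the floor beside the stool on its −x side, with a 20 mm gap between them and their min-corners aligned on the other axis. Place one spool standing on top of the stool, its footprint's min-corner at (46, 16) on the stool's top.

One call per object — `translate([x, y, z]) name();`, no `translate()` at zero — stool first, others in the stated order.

stool();
translate([-465, 0, 0]) ladder();
translate([46, 16, 388]) spool();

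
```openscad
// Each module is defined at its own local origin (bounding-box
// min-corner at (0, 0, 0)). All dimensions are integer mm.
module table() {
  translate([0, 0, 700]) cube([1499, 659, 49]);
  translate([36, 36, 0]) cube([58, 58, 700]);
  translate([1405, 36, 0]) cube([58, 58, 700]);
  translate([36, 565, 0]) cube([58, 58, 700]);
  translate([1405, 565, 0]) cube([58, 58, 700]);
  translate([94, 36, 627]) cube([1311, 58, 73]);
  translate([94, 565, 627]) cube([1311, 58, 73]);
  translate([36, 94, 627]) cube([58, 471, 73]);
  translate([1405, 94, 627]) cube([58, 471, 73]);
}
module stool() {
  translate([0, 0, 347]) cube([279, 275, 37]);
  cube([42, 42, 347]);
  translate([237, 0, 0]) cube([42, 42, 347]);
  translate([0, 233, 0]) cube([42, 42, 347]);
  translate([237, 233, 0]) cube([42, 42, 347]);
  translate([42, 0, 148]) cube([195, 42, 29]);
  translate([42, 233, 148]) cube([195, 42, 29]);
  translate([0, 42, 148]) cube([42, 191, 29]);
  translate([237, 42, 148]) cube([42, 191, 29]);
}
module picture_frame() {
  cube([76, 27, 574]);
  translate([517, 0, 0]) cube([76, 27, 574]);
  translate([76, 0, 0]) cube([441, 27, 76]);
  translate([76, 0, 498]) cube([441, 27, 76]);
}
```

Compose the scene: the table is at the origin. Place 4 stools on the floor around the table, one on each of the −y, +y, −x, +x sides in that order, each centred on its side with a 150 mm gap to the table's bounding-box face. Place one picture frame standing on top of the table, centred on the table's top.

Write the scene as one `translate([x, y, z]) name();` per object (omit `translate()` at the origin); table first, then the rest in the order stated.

table();
translate([610, -425, 0]) stool();
translate([610, 809, 0]) stool();
translate([-429, 192, 0]) stool();
translate([1649, 192, 0]) stool();
translate([453, 316, 749]) picture_frame();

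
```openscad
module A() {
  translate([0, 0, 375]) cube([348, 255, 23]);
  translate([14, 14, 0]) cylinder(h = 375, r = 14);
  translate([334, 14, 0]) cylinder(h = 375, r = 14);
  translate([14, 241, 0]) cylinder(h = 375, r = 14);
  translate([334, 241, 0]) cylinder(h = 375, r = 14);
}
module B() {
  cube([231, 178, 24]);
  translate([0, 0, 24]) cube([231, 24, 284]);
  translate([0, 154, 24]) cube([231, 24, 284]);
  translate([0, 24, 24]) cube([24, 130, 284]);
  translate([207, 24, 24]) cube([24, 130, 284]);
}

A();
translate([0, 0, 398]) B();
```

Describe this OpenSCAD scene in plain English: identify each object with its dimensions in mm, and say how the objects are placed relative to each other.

A is a four-legged stool. The seat is 348×255 mm, 23 mm thick, top at z = 398 mm. It stands on four round legs, each 28 mm in diameter, from z = 0 to the seat underside, each leg's axis is inset half a diameter from the nearest pair of seat edges (so the leg's bounding box is flush with the corner).

B is an open storage box with external size 231×178×308 mm and wall thickness 24 mm (the base is also 24 mm thick). The base covers the whole footprint; the four walls stand on the base, with the y-facing walls full-width and the x-facing walls fitting between their inner faces.

The open box is on top of the stool.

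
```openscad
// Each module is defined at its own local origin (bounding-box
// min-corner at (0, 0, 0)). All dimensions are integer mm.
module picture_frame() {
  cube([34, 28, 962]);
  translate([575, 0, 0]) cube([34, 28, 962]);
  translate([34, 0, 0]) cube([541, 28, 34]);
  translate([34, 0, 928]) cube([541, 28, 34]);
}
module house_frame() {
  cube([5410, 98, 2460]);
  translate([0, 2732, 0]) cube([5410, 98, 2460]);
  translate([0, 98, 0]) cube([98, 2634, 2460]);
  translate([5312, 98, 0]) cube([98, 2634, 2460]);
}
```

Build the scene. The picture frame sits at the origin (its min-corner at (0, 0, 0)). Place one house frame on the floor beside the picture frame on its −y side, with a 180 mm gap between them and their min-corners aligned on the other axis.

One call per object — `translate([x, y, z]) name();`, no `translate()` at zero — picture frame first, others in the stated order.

picture_frame();
translate([0, -3010, 0]) house_frame();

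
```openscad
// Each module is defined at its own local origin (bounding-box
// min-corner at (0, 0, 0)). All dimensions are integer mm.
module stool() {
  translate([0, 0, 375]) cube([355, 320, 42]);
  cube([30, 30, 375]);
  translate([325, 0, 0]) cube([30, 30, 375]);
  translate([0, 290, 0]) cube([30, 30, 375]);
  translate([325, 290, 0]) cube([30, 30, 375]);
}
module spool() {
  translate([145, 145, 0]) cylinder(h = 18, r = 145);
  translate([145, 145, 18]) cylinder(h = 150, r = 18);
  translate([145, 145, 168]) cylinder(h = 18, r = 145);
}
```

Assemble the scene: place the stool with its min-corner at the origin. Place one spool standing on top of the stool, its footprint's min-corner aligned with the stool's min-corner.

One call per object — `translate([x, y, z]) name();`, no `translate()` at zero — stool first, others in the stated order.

stool();
translate([0, 0, 417]) spool();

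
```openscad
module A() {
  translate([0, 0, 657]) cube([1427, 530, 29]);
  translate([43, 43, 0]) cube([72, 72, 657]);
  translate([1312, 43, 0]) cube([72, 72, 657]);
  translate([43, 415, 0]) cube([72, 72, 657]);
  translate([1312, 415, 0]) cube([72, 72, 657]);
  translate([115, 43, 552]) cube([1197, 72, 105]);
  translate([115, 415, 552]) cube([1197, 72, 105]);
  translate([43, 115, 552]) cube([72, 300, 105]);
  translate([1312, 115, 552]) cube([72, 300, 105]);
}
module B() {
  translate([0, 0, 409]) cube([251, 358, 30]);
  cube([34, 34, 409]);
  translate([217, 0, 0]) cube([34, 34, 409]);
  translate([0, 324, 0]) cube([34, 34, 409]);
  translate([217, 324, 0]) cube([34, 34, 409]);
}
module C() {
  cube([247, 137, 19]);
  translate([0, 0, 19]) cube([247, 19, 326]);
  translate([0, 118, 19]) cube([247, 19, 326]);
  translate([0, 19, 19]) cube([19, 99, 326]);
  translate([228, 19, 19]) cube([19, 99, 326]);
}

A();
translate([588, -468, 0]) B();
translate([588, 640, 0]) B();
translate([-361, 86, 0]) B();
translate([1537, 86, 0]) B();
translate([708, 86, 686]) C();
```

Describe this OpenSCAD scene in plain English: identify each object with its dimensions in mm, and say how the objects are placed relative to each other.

A is a table with a 1427×530 mm rectangular top, 29 mm thick, top surface at z = 686 mm, supported by four 72×72 mm square legs, each inset 43 mm from the nearest pair of top edges, running from the floor. Four apron rails, 72 mm thick and 105 mm tall, run between adjacent legs with their top edges flush with the underside of the top and their outer faces flush with the legs' outer faces.

B is a four-legged stool. The seat is 251×358 mm, 30 mm thick, top at z = 439 mm. It stands on four square legs, each 34×34 mm in cross-section, from z = 0 to the seat underside, each flush with a corner of the seat.

C is an open-topped rectangular box: outside dimensions 247×137×345 mm, with a uniform wall and base thickness of 19 mm. The base is a full 247×137 slab on the floor; four walls sit on top of the base. The front and back walls (the −y and +y sides) span the full width; the two side walls fit between them.

Four stools sit around the table at the −y, +y, −x, +x sides. The open box is on top of the table.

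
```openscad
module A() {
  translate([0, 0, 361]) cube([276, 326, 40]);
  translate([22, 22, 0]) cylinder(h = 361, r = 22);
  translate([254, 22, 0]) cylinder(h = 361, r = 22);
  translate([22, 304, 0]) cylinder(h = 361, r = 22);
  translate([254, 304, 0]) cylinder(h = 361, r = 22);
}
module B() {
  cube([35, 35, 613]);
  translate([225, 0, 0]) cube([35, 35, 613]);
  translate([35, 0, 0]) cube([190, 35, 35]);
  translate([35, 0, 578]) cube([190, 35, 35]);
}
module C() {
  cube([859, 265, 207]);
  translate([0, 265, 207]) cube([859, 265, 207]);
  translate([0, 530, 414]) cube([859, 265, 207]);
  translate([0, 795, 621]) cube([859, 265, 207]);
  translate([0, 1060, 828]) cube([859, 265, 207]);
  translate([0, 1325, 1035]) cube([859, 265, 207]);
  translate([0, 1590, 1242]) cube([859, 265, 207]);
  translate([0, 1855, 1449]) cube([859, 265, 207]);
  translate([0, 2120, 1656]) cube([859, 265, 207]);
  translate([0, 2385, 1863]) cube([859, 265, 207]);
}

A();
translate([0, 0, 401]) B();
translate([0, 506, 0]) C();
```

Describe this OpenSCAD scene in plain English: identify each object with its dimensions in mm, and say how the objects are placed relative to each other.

A is a four-legged stool. The seat is a 276×326×40 mm slab whose top surface is at z = 401 mm; four round legs, each 44 mm in diameter, run from the floor (z = 0) to the underside of the seat, each leg's axis is inset half a diameter from the nearest pair of seat edges (so the leg's bounding box is flush with the corner).

B is a picture frame with a 190×543 mm rectangular opening (x by z) and a uniform 35 mm border on every side. Frame depth is 35 mm along y. It is built from two vertical stiles running the full outside height and two horizontal rails spanning the gap between the stiles.

C is a straight staircase of 10 solid steps. Each step is 859 mm wide (x), 265 mm deep (y, the going) and 207 mm tall (the rise). The first step rests on the floor; each subsequent step sits one going further in +y and one rise higher in +z, directly behind and above the previous step with no overlap.

The picture frame is on top of the stool. The staircase is on the floor beside the stool on its +y side.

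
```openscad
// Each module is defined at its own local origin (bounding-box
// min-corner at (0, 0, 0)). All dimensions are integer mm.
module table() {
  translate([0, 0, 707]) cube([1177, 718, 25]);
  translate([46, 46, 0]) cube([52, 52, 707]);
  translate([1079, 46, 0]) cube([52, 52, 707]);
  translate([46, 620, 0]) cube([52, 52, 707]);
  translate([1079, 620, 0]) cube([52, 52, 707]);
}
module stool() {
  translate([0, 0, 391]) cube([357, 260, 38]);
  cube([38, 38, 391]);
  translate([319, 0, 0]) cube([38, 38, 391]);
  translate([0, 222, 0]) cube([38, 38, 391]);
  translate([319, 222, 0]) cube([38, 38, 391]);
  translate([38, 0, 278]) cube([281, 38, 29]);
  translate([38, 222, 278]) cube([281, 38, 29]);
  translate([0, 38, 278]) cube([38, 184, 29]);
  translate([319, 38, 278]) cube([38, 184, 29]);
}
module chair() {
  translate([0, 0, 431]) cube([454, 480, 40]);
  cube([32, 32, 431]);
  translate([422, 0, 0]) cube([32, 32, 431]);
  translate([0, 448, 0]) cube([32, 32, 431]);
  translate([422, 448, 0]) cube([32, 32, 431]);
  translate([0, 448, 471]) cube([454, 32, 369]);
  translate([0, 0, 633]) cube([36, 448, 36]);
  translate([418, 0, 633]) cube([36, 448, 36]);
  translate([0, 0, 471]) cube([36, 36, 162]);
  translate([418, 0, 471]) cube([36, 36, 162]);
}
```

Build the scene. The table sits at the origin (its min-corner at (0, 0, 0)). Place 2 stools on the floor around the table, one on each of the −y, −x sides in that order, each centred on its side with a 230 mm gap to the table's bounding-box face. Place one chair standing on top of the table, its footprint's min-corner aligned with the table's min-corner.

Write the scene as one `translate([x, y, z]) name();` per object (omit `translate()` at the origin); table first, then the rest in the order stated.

table();
translate([410, -490, 0]) stool();
translate([-587, 229, 0]) stool();
translate([0, 0, 732]) chair();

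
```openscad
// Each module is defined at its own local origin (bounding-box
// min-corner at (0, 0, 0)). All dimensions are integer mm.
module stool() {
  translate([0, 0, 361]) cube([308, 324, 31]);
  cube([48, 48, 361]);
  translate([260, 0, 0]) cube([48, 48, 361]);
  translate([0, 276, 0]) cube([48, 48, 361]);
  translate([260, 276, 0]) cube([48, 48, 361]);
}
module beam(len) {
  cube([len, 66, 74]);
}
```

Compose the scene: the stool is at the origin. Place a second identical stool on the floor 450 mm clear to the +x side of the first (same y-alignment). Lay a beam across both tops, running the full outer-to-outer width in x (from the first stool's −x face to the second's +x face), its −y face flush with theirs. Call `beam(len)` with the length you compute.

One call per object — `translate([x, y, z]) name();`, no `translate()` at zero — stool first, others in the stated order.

stool();
translate([758, 0, 0]) stool();
translate([0, 0, 392]) beam(1066);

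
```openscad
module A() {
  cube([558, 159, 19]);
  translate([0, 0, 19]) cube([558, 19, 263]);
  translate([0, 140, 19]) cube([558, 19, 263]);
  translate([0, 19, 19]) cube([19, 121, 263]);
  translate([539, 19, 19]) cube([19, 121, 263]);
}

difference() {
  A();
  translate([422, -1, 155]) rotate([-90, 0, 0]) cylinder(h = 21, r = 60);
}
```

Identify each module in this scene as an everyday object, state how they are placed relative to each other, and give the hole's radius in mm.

The subtracted cylinder has r = 60 mm.

A is an open box. The open box has a circular hole through its front wall. The hole's radius is 60 mm.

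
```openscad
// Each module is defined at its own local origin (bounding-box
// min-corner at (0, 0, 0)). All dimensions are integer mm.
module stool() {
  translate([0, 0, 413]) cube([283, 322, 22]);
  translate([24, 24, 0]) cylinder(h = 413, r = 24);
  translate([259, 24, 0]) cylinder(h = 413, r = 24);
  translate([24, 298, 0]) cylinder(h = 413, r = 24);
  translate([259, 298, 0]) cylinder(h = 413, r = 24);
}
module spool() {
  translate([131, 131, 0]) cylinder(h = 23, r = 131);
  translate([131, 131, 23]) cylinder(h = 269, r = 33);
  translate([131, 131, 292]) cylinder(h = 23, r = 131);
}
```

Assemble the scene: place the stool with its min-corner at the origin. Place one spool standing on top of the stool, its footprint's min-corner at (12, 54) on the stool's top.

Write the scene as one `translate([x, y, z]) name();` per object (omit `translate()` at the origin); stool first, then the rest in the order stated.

stool();
translate([12, 54, 435]) spool();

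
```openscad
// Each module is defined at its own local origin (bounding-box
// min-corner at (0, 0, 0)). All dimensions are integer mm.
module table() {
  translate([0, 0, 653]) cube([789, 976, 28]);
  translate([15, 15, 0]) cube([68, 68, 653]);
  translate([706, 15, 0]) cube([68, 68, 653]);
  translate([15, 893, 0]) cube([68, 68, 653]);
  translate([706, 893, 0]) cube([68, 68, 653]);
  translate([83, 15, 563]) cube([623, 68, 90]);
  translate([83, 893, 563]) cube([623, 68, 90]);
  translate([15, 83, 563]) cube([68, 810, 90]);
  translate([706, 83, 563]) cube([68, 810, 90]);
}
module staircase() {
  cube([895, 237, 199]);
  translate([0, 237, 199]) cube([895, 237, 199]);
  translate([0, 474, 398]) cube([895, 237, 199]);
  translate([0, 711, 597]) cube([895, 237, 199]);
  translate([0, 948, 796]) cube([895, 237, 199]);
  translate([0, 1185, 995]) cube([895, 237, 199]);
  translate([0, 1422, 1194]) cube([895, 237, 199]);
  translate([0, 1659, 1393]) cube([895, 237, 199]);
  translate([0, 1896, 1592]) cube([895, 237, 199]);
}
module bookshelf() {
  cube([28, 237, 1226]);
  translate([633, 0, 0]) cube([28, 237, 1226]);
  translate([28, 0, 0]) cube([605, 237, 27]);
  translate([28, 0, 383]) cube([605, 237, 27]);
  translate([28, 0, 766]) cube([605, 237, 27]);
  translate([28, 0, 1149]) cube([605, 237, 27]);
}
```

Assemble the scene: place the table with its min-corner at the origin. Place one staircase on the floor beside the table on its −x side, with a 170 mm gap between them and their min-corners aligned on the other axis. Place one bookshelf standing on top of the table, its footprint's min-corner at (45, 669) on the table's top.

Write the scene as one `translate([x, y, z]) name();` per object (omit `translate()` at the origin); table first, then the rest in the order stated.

table();
translate([-1065, 0, 0]) staircase();
translate([45, 669, 681]) bookshelf();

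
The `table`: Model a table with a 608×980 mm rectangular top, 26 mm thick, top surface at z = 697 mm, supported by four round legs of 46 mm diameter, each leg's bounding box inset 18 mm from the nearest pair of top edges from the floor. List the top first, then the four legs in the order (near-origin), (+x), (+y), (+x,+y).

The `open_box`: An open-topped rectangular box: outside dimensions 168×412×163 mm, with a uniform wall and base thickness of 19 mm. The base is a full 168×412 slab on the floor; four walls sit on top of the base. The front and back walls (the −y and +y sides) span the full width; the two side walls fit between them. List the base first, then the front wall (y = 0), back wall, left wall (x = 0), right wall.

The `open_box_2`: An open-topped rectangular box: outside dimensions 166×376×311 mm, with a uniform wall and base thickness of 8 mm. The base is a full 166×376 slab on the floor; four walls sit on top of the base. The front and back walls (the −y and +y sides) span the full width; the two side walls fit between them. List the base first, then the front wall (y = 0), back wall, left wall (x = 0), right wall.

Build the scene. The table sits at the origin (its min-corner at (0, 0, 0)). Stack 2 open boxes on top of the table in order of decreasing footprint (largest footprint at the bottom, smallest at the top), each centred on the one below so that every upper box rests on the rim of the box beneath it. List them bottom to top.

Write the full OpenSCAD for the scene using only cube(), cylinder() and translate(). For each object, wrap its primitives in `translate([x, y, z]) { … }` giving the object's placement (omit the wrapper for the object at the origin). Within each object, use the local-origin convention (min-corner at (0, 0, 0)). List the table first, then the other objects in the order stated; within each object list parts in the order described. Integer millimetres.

translate([0, 0, 671]) cube([608, 980, 26]);
translate([41, 41, 0]) cylinder(h = 671, r = 23);
translate([567, 41, 0]) cylinder(h = 671, r = 23);
translate([41, 939, 0]) cylinder(h = 671, r = 23);
translate([567, 939, 0]) cylinder(h = 671, r = 23);
translate([220, 284, 697]) {
  cube([168, 412, 19]);
  translate([0, 0, 19]) cube([168, 19, 144]);
  translate([0, 393, 19]) cube([168, 19, 144]);
  translate([0, 19, 19]) cube([19, 374, 144]);
  translate([149, 19, 19]) cube([19, 374, 144]);
}
translate([221, 302, 860]) {
  cube([166, 376, 8]);
  translate([0, 0, 8]) cube([166, 8, 303]);
  translate([0, 368, 8]) cube([166, 8, 303]);
  translate([0, 8, 8]) cube([8, 360, 303]);
  translate([158, 8, 8]) cube([8, 360, 303]);
}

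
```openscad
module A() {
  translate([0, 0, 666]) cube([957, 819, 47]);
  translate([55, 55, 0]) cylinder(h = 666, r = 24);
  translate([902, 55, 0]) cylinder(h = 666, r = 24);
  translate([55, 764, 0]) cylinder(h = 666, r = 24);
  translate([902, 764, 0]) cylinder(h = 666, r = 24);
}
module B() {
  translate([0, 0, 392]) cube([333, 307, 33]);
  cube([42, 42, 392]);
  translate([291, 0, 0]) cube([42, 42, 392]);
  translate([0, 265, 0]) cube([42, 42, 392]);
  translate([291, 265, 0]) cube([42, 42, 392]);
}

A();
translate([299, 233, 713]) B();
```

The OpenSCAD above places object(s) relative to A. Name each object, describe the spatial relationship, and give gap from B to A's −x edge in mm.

The stool's min-x is at 299; the table's min-x is 0; gap = 299 mm.

A is a table. B is a stool. The stool is on top of the table. The gap from the stool to the table's −x edge is 299 mm.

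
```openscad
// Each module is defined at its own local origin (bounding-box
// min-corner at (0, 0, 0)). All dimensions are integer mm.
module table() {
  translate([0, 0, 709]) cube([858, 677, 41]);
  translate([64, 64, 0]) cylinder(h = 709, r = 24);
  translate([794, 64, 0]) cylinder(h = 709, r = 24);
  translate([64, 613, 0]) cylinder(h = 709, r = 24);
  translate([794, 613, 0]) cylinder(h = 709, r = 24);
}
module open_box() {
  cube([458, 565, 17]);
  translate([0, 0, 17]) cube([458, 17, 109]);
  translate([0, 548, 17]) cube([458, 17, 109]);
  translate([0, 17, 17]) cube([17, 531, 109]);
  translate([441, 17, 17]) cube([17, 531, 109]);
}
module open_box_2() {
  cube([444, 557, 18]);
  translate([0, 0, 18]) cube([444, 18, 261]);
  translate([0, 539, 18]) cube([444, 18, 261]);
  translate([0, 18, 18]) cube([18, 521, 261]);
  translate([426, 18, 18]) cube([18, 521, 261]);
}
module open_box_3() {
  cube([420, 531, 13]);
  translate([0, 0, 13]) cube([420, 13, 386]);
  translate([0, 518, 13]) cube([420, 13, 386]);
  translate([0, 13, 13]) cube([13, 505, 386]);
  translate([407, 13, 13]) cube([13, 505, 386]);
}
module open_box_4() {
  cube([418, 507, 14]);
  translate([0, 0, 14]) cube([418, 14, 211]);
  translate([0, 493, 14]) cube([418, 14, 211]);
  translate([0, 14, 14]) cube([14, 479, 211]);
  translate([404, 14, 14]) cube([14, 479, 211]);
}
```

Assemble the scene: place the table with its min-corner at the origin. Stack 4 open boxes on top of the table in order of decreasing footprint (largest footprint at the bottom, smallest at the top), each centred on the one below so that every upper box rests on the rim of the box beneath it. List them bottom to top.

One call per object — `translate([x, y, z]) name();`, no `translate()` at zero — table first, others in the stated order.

table();
translate([200, 56, 750]) open_box();
translate([207, 60, 876]) open_box_2();
translate([219, 73, 1155]) open_box_3();
translate([220, 85, 1554]) open_box_4();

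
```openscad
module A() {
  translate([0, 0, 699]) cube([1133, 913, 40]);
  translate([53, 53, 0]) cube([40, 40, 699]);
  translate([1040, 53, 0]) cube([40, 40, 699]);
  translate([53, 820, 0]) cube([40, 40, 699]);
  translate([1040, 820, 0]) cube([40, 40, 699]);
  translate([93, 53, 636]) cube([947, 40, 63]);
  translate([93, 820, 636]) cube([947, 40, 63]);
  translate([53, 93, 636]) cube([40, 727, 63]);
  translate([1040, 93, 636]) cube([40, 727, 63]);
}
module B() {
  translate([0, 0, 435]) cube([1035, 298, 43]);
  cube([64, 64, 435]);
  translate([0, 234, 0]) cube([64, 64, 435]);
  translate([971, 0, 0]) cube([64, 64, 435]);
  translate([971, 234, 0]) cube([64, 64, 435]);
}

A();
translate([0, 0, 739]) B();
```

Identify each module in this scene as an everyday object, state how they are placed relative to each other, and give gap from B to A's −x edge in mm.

A is a table. B is a bench. The bench is on top of the table. The gap from the bench to the table's −x edge is 0 mm.

The bench's min-x is at 0; the table's min-x is 0; gap = 0 mm.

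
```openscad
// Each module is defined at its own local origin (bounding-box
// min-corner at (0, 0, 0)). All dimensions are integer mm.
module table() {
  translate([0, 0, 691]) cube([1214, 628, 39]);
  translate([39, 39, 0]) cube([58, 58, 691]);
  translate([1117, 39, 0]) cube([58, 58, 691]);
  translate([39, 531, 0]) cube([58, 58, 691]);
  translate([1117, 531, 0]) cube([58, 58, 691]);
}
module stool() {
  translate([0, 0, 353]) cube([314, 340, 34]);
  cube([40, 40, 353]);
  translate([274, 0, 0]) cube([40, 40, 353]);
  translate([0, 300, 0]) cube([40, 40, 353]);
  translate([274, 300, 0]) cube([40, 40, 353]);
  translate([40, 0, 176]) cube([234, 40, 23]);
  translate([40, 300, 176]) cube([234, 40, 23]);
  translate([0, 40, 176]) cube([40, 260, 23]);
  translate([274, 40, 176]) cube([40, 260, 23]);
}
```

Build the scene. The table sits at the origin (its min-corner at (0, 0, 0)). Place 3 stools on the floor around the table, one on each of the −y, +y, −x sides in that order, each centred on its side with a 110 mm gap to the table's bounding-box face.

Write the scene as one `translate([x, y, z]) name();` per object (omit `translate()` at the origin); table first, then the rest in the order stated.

table();
translate([450, -450, 0]) stool();
translate([450, 738, 0]) stool();
translate([-424, 144, 0]) stool();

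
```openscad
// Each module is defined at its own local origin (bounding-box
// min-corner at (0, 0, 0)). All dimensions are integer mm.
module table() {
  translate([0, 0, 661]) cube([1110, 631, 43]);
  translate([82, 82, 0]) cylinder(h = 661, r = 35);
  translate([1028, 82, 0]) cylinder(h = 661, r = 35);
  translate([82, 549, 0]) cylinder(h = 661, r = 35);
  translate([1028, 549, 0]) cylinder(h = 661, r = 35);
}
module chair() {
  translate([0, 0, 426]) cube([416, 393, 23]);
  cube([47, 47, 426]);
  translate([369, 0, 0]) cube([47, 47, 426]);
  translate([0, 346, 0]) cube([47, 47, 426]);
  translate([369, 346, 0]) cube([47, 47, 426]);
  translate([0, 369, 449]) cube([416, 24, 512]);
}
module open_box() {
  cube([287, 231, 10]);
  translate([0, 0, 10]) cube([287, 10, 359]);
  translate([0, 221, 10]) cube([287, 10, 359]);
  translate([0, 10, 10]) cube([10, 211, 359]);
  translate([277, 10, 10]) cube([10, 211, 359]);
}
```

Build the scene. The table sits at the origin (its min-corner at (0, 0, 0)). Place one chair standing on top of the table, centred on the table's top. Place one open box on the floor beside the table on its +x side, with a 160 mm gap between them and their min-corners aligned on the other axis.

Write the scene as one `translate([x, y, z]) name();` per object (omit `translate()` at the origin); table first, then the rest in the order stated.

table();
translate([347, 119, 704]) chair();
translate([1270, 0, 0]) open_box();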